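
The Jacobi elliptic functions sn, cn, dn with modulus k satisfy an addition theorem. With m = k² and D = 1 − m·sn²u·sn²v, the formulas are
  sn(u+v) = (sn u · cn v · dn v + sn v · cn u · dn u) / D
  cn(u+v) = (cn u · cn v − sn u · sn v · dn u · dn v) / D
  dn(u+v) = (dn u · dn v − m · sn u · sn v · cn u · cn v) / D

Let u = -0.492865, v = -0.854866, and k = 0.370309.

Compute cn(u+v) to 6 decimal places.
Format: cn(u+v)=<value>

sn u = -0.4708571270465425, cn u = 0.8822094796075794, dn u = 0.9846815082101604
sn v = -0.7463510865133269, cn v = 0.6655524439594347, dn v = 0.9610482847804796
m = k² = 0.137128755481
D = 1 − m·sn²u·sn²v = 0.9830646892434565
cn(u+v) = (cn u·cn v − sn u·sn v·dn u·dn v)/D = 0.2545941509852564/0.9830646892434565 = 0.2589800587601067

cn(u+v)=0.258980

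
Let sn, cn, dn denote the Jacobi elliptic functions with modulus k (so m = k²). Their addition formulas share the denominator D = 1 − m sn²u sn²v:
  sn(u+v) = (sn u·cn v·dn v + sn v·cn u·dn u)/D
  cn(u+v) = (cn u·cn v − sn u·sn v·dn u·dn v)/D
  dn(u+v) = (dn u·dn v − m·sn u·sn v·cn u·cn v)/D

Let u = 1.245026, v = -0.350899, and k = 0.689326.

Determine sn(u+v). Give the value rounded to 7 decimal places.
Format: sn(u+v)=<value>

sn(u+v)=0.7488214

sn u = 0.9057097252728596, cn u = 0.4238984472089527, dn u = 0.7811612973684425
sn v = -0.3406134827786473, cn v = 0.9402034116878114, dn v = 0.9720452173260736
m = k² = 0.475170334276
D = 1 − m·sn²u·sn²v = 0.9547778661335307
sn(u+v) = (sn u·cn v·dn v + sn v·cn u·dn u)/D = 0.7149580549513144/0.9547778661335307 = 0.7488213544859489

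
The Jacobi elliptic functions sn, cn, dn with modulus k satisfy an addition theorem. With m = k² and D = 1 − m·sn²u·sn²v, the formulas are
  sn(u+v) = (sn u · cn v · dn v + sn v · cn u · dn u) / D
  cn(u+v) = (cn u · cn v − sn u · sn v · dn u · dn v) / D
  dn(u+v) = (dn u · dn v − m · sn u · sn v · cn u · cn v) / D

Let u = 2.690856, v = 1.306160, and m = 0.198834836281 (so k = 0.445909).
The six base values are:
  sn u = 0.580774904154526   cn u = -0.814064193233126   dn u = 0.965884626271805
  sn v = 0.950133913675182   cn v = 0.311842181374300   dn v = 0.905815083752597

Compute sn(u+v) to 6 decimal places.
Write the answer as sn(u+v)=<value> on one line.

m = k² = 0.198834836281
D = 1 − m·sn²u·sn²v = 0.93945506748712
sn(u+v) = (sn u·cn v·dn v + sn v·cn u·dn u)/D = -0.5830305076789063/0.93945506748712 = -0.6206049952324087

sn(u+v)=-0.620605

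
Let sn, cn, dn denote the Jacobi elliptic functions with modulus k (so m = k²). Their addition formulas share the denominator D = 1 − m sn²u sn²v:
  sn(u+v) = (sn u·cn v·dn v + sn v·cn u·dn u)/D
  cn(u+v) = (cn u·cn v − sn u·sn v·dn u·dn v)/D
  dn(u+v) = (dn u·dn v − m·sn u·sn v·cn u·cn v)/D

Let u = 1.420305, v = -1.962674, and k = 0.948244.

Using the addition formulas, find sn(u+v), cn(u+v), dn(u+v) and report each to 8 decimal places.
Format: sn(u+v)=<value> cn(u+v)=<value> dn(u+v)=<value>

sn(u+v)=-0.49692748 cn(u+v)=0.86779207 dn(u+v)=0.88202185

sn u = 0.9041565050431126, cn u = 0.427201374515841, dn u = 0.5147155994463497
sn v = -0.9790286104080811, cn v = 0.2037228018716163, dn v = 0.3716872520677008
m = k² = 0.899166683536
D = 1 − m·sn²u·sn²v = 0.2954396546623866
sn(u+v) = (sn u·cn v·dn v + sn v·cn u·dn u)/D = -0.1468120841997019/0.2954396546623866 = -0.4969274837782736
cn(u+v) = (cn u·cn v − sn u·sn v·dn u·dn v)/D = 0.2563801893282121/0.2954396546623866 = 0.8677920694877279
dn(u+v) = (dn u·dn v − m·sn u·sn v·cn u·cn v)/D = 0.2605842309372034/0.2954396546623866 = 0.882021850570418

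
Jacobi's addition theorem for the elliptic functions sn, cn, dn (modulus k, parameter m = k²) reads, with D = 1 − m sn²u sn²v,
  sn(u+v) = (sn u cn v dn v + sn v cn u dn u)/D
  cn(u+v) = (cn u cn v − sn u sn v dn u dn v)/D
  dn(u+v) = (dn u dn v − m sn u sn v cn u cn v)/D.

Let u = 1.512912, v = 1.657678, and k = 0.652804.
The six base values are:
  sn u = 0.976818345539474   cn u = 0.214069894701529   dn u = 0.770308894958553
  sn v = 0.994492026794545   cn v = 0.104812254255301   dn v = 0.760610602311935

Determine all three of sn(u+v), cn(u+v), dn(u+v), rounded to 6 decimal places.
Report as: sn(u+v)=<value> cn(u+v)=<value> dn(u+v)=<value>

sn(u+v)=0.404563 cn(u+v)=-0.914510 dn(u+v)=0.964495

m = k² = 0.426153062416
D = 1 − m·sn²u·sn²v = 0.5978428080475995
sn(u+v) = (sn u·cn v·dn v + sn v·cn u·dn u)/D = 0.2418649194927319/0.5978428080475995 = 0.4045627316026438
cn(u+v) = (cn u·cn v − sn u·sn v·dn u·dn v)/D = -0.5467333754701767/0.5978428080475995 = -0.9145102493675001
dn(u+v) = (dn u·dn v − m·sn u·sn v·cn u·cn v)/D = 0.5766165527084491/0.5978428080475995 = 0.9644952568577853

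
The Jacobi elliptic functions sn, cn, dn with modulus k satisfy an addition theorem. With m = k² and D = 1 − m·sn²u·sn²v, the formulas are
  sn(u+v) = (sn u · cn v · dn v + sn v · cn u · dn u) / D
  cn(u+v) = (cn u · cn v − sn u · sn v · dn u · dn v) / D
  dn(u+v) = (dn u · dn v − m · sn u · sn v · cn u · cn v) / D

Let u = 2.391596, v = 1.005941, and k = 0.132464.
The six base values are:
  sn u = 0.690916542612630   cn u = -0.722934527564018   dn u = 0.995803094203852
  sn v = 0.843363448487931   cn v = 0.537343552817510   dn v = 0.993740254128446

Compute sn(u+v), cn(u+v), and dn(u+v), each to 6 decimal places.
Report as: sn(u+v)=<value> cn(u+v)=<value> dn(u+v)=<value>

m = k² = 0.017546711296
D = 1 − m·sn²u·sn²v = 0.9940423297464037
sn(u+v) = (sn u·cn v·dn v + sn v·cn u·dn u)/D = -0.2382021579124855/0.9940423297464037 = -0.2396297932033284
cn(u+v) = (cn u·cn v − sn u·sn v·dn u·dn v)/D = -0.965080248110743/0.9940423297464037 = -0.9708643376957102
dn(u+v) = (dn u·dn v − m·sn u·sn v·cn u·cn v)/D = 0.9935414174686452/0.9940423297464037 = 0.999496085566209

sn(u+v)=-0.239630 cn(u+v)=-0.970864 dn(u+v)=0.999496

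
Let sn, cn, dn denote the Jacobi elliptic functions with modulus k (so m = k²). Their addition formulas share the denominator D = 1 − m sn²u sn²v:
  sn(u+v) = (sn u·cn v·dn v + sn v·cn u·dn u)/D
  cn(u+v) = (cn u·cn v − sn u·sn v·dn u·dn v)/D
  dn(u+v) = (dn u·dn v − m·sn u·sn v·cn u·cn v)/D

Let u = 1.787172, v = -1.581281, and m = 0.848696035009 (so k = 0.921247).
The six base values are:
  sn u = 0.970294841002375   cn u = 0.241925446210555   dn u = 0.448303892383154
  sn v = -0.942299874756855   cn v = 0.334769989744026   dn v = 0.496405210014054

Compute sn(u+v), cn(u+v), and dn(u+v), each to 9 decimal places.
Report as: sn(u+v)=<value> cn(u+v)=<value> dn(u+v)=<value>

sn(u+v)=0.203243064 cn(u+v)=0.979128315 dn(u+v)=0.982314757

m = k² = 0.848696035009
D = 1 − m·sn²u·sn²v = 0.2905237129304767
sn(u+v) = (sn u·cn v·dn v + sn v·cn u·dn u)/D = 0.0590469296517965/0.2905237129304767 = 0.2032430642449025
cn(u+v) = (cn u·cn v − sn u·sn v·dn u·dn v)/D = 0.2844599934500559/0.2905237129304767 = 0.9791283147965554
dn(u+v) = (dn u·dn v − m·sn u·sn v·cn u·cn v)/D = 0.2853857305205929/0.2905237129304767 = 0.9823147571740097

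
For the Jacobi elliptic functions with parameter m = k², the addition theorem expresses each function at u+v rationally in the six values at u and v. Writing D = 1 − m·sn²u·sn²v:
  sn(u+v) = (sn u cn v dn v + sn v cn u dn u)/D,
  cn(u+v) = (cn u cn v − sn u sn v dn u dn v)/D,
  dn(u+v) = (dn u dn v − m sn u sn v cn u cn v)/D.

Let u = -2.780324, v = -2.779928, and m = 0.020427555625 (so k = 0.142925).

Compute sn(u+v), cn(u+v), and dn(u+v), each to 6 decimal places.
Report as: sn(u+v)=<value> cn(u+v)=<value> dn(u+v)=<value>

sn(u+v)=0.684623 cn(u+v)=0.728897 dn(u+v)=0.995201

sn u = -0.3684316629509266, cn u = -0.9296548336534452, dn u = 0.9986126000536812
sn v = -0.3687992661754994, cn v = -0.9295090646510195, dn v = 0.9986098281838823
m = k² = 0.020427555625
D = 1 − m·sn²u·sn²v = 0.9996228532315219
sn(u+v) = (sn u·cn v·dn v + sn v·cn u·dn u)/D = 0.6843648334077417/0.9996228532315219 = 0.6846230367736866
cn(u+v) = (cn u·cn v − sn u·sn v·dn u·dn v)/D = 0.7286224149019316/0.9996228532315219 = 0.7288973161692772
dn(u+v) = (dn u·dn v − m·sn u·sn v·cn u·cn v)/D = 0.994825862293291/0.9996228532315219 = 0.9952011992095584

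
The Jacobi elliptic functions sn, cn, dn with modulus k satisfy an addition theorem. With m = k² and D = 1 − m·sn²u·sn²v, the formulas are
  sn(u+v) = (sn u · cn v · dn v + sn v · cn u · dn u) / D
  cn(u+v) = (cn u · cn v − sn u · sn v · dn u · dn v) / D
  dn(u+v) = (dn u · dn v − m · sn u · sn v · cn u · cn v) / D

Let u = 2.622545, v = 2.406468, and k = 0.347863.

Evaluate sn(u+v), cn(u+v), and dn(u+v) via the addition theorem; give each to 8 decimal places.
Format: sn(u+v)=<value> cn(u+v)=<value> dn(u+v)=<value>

sn u = 0.5783376077950962, cn u = -0.8157975308922217, dn u = 0.979553827090849
sn v = 0.7358832185077653, cn v = -0.6771084763305305, dn v = 0.9666803449282377
m = k² = 0.121008666769
D = 1 − m·sn²u·sn²v = 0.9780821907539196
sn(u+v) = (sn u·cn v·dn v + sn v·cn u·dn u)/D = -0.9666066362583525/0.9780821907539196 = -0.9882672902093008
cn(u+v) = (cn u·cn v − sn u·sn v·dn u·dn v)/D = 0.1493866881997848/0.9780821907539196 = 0.1527342892161602
dn(u+v) = (dn u·dn v − m·sn u·sn v·cn u·cn v)/D = 0.9184677126395711/0.9780821907539196 = 0.9390496231524298

sn(u+v)=-0.98826729 cn(u+v)=0.15273429 dn(u+v)=0.93904962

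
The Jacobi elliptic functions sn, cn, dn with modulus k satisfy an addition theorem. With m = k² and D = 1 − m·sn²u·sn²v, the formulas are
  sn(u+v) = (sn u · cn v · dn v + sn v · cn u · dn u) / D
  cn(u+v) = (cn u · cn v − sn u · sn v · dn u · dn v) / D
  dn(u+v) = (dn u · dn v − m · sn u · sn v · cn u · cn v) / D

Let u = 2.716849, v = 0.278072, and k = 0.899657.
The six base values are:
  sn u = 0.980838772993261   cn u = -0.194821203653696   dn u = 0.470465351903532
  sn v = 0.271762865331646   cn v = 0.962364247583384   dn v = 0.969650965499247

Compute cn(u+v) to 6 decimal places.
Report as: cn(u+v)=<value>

m = k² = 0.809382717649
D = 1 − m·sn²u·sn²v = 0.9424918491388094
cn(u+v) = (cn u·cn v − sn u·sn v·dn u·dn v)/D = -0.3090881889098772/0.9424918491388094 = -0.327947864156388

cn(u+v)=-0.327948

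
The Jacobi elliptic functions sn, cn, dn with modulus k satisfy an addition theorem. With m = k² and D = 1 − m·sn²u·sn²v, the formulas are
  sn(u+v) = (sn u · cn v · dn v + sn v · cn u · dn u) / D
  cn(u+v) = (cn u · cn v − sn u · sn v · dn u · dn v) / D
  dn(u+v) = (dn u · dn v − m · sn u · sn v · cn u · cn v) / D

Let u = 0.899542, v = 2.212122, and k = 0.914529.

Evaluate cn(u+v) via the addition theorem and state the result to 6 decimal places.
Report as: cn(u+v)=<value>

sn u = 0.7273801410668352, cn u = 0.6862347487424336, dn u = 0.7466561095126435
sn v = 0.9984611281715541, cn v = 0.05545606847214587, dn v = 0.4076871832192447
m = k² = 0.836363291841
D = 1 − m·sn²u·sn²v = 0.5588562138579427
cn(u+v) = (cn u·cn v − sn u·sn v·dn u·dn v)/D = -0.183019449285143/0.5588562138579427 = -0.3274893340126039

cn(u+v)=-0.327489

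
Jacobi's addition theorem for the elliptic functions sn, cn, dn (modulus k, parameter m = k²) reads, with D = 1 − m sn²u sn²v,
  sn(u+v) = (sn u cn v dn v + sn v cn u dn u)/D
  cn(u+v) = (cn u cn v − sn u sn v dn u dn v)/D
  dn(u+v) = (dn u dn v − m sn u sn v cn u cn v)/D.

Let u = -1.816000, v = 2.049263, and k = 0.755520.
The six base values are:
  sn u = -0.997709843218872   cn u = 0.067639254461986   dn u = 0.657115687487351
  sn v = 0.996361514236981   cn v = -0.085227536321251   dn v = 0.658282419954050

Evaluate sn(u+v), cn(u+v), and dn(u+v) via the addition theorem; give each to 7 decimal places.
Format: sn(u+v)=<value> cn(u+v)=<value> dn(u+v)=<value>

sn(u+v)=0.2299929 cn(u+v)=0.9731923 dn(u+v)=0.9847873

m = k² = 0.5708104704
D = 1 − m·sn²u·sn²v = 0.4359282723447015
sn(u+v) = (sn u·cn v·dn v + sn v·cn u·dn u)/D = 0.1002603984763927/0.4359282723447015 = 0.2299928791888813
cn(u+v) = (cn u·cn v − sn u·sn v·dn u·dn v)/D = 0.4242420430919019/0.4359282723447015 = 0.9731923116848019
dn(u+v) = (dn u·dn v − m·sn u·sn v·cn u·cn v)/D = 0.4292966195824528/0.4359282723447015 = 0.9847872845535359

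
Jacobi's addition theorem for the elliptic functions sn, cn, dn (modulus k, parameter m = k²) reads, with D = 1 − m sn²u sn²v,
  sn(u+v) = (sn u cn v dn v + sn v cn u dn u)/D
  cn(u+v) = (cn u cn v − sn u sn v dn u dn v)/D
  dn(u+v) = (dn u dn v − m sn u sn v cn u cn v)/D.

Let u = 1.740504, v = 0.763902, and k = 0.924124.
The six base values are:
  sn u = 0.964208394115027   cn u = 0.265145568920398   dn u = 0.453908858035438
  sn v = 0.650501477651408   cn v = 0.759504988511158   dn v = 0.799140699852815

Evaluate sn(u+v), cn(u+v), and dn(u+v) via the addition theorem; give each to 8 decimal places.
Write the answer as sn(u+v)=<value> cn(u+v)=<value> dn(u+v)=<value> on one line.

m = k² = 0.854005167376
D = 1 − m·sn²u·sn²v = 0.6640312454966586
sn(u+v) = (sn u·cn v·dn v + sn v·cn u·dn u)/D = 0.6635166879799444/0.6640312454966586 = 0.9992251004448904
cn(u+v) = (cn u·cn v − sn u·sn v·dn u·dn v)/D = -0.02613617737866028/0.6640312454966586 = -0.03935986078352664
dn(u+v) = (dn u·dn v − m·sn u·sn v·cn u·cn v)/D = 0.2548685278947613/0.6640312454966586 = 0.3838200832012563

sn(u+v)=0.99922510 cn(u+v)=-0.03935986 dn(u+v)=0.38382008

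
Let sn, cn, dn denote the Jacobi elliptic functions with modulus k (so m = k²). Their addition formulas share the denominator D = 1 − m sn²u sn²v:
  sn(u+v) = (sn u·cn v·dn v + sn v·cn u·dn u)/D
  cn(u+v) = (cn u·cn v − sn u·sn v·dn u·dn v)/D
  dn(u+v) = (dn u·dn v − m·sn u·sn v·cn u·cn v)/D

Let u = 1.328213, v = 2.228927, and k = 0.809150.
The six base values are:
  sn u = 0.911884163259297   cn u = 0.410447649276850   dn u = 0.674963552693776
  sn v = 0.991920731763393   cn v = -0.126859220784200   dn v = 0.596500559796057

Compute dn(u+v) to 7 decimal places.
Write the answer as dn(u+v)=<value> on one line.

dn(u+v)=0.9334848

m = k² = 0.6547237225
D = 1 − m·sn²u·sn²v = 0.4643373587399956
dn(u+v) = (dn u·dn v − m·sn u·sn v·cn u·cn v)/D = 0.4334518880087208/0.4643373587399956 = 0.9334848464162261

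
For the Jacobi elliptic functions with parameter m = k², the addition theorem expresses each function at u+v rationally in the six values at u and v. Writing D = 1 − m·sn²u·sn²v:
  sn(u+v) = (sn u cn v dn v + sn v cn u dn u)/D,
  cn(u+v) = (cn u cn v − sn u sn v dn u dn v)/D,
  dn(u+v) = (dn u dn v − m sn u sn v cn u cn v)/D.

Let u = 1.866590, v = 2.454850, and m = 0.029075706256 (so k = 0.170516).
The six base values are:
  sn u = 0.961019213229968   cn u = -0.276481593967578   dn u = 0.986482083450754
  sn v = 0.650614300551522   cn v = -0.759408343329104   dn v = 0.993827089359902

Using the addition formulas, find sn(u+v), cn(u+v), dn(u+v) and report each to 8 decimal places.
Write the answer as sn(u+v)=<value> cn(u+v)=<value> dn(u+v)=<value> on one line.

m = k² = 0.029075706256
D = 1 − m·sn²u·sn²v = 0.9886331108905139
sn(u+v) = (sn u·cn v·dn v + sn v·cn u·dn u)/D = -0.902752218479873/0.9886331108905139 = -0.9131316850866107
cn(u+v) = (cn u·cn v − sn u·sn v·dn u·dn v)/D = -0.4030308424658375/0.9886331108905139 = -0.4076647221564392
dn(u+v) = (dn u·dn v − m·sn u·sn v·cn u·cn v)/D = 0.9765755704444078/0.9886331108905139 = 0.987803827007933

sn(u+v)=-0.91313169 cn(u+v)=-0.40766472 dn(u+v)=0.98780383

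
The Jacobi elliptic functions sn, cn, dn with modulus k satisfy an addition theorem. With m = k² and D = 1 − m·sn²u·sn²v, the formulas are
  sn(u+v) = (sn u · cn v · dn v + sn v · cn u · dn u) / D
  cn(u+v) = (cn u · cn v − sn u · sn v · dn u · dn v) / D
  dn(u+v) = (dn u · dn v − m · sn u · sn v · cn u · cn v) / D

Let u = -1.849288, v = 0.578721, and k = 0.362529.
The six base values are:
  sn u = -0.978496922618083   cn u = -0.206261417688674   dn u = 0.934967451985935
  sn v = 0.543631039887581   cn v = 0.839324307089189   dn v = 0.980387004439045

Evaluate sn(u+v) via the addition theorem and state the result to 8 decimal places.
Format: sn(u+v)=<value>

m = k² = 0.131427275841
D = 1 − m·sn²u·sn²v = 0.9628111348167715
sn(u+v) = (sn u·cn v·dn v + sn v·cn u·dn u)/D = -0.9100065663793328/0.9628111348167715 = -0.945155839470544

sn(u+v)=-0.94515584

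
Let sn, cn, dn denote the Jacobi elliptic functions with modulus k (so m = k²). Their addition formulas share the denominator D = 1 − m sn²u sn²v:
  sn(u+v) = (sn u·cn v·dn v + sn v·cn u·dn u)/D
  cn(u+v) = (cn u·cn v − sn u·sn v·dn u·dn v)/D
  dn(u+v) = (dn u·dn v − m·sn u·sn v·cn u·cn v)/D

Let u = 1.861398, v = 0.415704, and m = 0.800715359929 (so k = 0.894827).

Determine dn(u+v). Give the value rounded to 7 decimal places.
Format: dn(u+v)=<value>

dn(u+v)=0.4464727

sn u = 0.9836353723553694, cn u = 0.1801706253841448, dn u = 0.4746335692886245
sn v = 0.3953950266654222, cn v = 0.9185111718908214, dn v = 0.9353172621752008
m = k² = 0.800715359929
D = 1 − m·sn²u·sn²v = 0.8788819583236896
dn(u+v) = (dn u·dn v − m·sn u·sn v·cn u·cn v)/D = 0.3923968256193603/0.8788819583236896 = 0.4464727281099127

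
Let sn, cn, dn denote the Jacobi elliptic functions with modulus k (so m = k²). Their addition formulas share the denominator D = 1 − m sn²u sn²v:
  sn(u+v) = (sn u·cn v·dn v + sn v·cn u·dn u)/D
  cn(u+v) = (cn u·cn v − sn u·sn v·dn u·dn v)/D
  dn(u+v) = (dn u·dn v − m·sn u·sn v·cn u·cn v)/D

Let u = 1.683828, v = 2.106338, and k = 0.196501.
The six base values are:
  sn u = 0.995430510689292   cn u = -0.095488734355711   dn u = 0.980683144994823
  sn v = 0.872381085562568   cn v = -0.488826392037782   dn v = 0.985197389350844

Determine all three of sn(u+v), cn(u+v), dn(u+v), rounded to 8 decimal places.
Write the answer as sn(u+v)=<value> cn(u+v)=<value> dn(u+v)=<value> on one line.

m = k² = 0.038612643001
D = 1 − m·sn²u·sn²v = 0.9708818413714048
sn(u+v) = (sn u·cn v·dn v + sn v·cn u·dn u)/D = -0.5610832848591279/0.9708818413714048 = -0.5779109887013419
cn(u+v) = (cn u·cn v − sn u·sn v·dn u·dn v)/D = -0.7923364798849163/0.9708818413714048 = -0.8160998034175952
dn(u+v) = (dn u·dn v − m·sn u·sn v·cn u·cn v)/D = 0.9646013331096565/0.9708818413714048 = 0.9935311301601059

sn(u+v)=-0.57791099 cn(u+v)=-0.81609980 dn(u+v)=0.99353113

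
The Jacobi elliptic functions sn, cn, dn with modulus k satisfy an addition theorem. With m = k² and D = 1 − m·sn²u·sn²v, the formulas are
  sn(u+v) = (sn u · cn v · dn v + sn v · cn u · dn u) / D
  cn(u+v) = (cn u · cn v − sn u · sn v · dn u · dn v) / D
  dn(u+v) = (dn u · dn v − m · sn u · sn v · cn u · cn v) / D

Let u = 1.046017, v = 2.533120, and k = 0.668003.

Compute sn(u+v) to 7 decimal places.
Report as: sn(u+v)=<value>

sn u = 0.8294225844704797, cn u = 0.558621675528537, dn u = 0.8324788828646914
sn v = 0.848738017979185, cn v = -0.528813555836804, dn v = 0.8237456388236497
m = k² = 0.446228008009
D = 1 − m·sn²u·sn²v = 0.7788658321010454
sn(u+v) = (sn u·cn v·dn v + sn v·cn u·dn u)/D = 0.0333947657014895/0.7788658321010454 = 0.04287614673172242

sn(u+v)=0.0428761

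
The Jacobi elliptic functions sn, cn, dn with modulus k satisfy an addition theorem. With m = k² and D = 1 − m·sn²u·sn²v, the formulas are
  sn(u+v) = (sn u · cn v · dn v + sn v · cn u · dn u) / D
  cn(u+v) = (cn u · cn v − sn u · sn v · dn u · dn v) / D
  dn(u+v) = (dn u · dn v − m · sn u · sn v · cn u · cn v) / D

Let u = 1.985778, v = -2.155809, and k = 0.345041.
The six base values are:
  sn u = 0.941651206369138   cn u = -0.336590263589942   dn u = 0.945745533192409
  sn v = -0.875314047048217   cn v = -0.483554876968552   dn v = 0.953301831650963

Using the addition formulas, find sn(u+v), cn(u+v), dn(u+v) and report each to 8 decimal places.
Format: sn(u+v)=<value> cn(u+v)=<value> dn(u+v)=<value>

m = k² = 0.119053291681
D = 1 − m·sn²u·sn²v = 0.9191184737188593
sn(u+v) = (sn u·cn v·dn v + sn v·cn u·dn u)/D = -0.1554388714960837/0.9191184737188593 = -0.1691173400825686
cn(u+v) = (cn u·cn v − sn u·sn v·dn u·dn v)/D = 0.9058794213135154/0.9191184737188593 = 0.9855959239380999
dn(u+v) = (dn u·dn v − m·sn u·sn v·cn u·cn v)/D = 0.9175523381519868/0.9191184737188593 = 0.9982960460357893

sn(u+v)=-0.16911734 cn(u+v)=0.98559592 dn(u+v)=0.99829605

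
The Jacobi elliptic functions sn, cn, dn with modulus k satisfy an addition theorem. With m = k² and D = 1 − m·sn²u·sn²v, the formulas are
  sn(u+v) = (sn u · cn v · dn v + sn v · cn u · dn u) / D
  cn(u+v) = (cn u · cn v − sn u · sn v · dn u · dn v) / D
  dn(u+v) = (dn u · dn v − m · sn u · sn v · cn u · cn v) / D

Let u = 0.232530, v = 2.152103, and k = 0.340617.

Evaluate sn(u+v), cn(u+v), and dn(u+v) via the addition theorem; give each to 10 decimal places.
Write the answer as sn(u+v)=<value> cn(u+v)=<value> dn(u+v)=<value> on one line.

sn(u+v)=0.7474076723 cn(u+v)=-0.6643656910 dn(u+v)=0.9670517805

sn u = 0.2302062003354632, cn u = 0.9731418731752881, dn u = 0.9969210276963925
sn v = 0.8760049919009197, cn v = -0.4823020362435448, dn v = 0.9544464716800736
m = k² = 0.116019940689
D = 1 − m·sn²u·sn²v = 0.9952817621041742
sn(u+v) = (sn u·cn v·dn v + sn v·cn u·dn u)/D = 0.7438812250661659/0.9952817621041742 = 0.7474076722690969
cn(u+v) = (cn u·cn v − sn u·sn v·dn u·dn v)/D = -0.6612310556615216/0.9952817621041742 = -0.6643656910416809
dn(u+v) = (dn u·dn v − m·sn u·sn v·cn u·cn v)/D = 0.9624890001861076/0.9952817621041742 = 0.9670517805442975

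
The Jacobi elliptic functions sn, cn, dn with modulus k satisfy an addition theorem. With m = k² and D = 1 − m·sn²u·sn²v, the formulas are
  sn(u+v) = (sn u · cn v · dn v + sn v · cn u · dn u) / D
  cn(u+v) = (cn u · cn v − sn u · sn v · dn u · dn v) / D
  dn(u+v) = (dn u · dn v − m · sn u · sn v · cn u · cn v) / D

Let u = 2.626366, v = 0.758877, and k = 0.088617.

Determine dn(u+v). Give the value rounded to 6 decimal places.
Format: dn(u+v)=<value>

dn(u+v)=0.999783

sn u = 0.4979611057690566, cn u = -0.8671993641264149, dn u = 0.9990258933395819
sn v = 0.6877371922506981, cn v = 0.725959747090103, dn v = 0.9981411131559948
m = k² = 0.007852972689
D = 1 − m·sn²u·sn²v = 0.9990789781043245
dn(u+v) = (dn u·dn v − m·sn u·sn v·cn u·cn v)/D = 0.9988619207687953/0.9990789781043245 = 0.9997827425656168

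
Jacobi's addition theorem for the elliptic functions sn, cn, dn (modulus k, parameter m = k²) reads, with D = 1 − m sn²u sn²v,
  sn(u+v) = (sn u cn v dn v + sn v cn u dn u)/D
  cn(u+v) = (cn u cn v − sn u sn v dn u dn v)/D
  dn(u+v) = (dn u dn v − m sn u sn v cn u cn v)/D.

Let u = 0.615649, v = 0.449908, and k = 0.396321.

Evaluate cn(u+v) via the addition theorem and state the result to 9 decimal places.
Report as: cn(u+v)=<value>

cn(u+v)=0.505885839

sn u = 0.5728664807421317, cn u = 0.819648702336632, dn u = 0.9738856631967963
sn v = 0.4328227393861795, cn v = 0.9014790492686135, dn v = 0.9851777233183289
m = k² = 0.157070335041
D = 1 − m·sn²u·sn²v = 0.9903434691452292
cn(u+v) = (cn u·cn v − sn u·sn v·dn u·dn v)/D = 0.5010007371348911/0.9903434691452292 = 0.5058858393515812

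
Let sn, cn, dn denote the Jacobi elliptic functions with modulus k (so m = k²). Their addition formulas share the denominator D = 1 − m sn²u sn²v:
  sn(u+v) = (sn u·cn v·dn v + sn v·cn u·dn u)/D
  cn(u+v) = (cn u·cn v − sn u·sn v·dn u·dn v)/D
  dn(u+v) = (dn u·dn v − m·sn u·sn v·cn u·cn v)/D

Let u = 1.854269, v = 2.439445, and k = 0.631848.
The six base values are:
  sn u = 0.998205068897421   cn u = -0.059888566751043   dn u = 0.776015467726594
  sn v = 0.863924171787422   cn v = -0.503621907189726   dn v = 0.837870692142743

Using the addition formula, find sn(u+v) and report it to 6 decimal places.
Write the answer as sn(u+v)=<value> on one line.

sn(u+v)=-0.656188

m = k² = 0.399231895104
D = 1 − m·sn²u·sn²v = 0.7030960176955185
sn(u+v) = (sn u·cn v·dn v + sn v·cn u·dn u)/D = -0.4613630331145345/0.7030960176955185 = -0.656187805794587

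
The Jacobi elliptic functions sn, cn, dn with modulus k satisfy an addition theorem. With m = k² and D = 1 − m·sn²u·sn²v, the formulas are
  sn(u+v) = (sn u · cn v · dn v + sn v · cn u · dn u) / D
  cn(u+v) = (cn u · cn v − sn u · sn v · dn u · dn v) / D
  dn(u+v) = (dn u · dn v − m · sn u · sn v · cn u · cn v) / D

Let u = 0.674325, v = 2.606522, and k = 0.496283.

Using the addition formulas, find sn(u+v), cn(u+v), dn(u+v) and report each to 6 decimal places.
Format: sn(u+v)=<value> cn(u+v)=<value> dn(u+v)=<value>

sn u = 0.6153860983787026, cn u = 0.7882258241914164, dn u = 0.9522223392743432
sn v = 0.6779235970817577, cn v = -0.7351323666658479, dn v = 0.9417042050909148
m = k² = 0.246296816089
D = 1 − m·sn²u·sn²v = 0.9571337332353331
sn(u+v) = (sn u·cn v·dn v + sn v·cn u·dn u)/D = 0.08280877371275861/0.9571337332353331 = 0.08651745397463511
cn(u+v) = (cn u·cn v − sn u·sn v·dn u·dn v)/D = -0.9535448024572285/0.9571337332353331 = -0.9962503350853875
dn(u+v) = (dn u·dn v − m·sn u·sn v·cn u·cn v)/D = 0.9562510412350816/0.9571337332353331 = 0.9990777756863006

sn(u+v)=0.086517 cn(u+v)=-0.996250 dn(u+v)=0.999078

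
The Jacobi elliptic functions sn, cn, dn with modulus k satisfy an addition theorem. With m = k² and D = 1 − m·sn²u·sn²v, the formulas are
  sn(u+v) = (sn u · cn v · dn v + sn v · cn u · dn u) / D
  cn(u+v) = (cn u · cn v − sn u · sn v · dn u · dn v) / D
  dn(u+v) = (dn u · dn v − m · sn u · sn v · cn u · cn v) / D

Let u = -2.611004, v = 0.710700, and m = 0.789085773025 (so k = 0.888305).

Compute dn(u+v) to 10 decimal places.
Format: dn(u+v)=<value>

sn u = -0.9844094677422828, cn u = -0.1758920118122354, dn u = 0.4851051045683847
sn v = 0.6198526229837356, cn v = 0.7847182461114199, dn v = 0.8347572192935484
m = k² = 0.789085773025
D = 1 − m·sn²u·sn²v = 0.7061994098540259
dn(u+v) = (dn u·dn v − m·sn u·sn v·cn u·cn v)/D = 0.3384868292710869/0.7061994098540259 = 0.4793077203803575

dn(u+v)=0.4793077204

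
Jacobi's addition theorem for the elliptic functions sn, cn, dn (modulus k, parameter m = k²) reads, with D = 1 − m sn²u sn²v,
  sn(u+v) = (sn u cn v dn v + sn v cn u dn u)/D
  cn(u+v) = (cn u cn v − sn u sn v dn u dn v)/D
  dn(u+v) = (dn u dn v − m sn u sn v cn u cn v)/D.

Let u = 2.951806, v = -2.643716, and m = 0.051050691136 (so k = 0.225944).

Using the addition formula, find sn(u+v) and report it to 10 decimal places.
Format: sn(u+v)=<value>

sn(u+v)=0.3030065245

sn u = 0.228923600127575, cn u = -0.9734443925076718, dn u = 0.9986614224701573
sn v = -0.5123407025607101, cn v = -0.8587822800335356, dn v = 0.9932771774088769
m = k² = 0.051050691136
D = 1 − m·sn²u·sn²v = 0.9992977358812369
sn(u+v) = (sn u·cn v·dn v + sn v·cn u·dn u)/D = 0.3027937338584704/0.9992977358812369 = 0.3030065244683556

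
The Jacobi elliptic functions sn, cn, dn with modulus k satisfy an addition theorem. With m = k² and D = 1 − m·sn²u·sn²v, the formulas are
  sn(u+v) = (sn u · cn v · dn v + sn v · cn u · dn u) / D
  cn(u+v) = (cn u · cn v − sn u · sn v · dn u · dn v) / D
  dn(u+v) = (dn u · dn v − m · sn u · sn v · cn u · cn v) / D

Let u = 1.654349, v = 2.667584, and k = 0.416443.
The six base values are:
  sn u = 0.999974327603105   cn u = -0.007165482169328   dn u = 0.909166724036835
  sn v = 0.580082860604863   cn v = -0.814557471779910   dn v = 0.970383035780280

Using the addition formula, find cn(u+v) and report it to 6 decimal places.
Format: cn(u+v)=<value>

m = k² = 0.173424772249
D = 1 − m·sn²u·sn²v = 0.9416462324076977
cn(u+v) = (cn u·cn v − sn u·sn v·dn u·dn v)/D = -0.5059224475828292/0.9416462324076977 = -0.5372744351020604

cn(u+v)=-0.537274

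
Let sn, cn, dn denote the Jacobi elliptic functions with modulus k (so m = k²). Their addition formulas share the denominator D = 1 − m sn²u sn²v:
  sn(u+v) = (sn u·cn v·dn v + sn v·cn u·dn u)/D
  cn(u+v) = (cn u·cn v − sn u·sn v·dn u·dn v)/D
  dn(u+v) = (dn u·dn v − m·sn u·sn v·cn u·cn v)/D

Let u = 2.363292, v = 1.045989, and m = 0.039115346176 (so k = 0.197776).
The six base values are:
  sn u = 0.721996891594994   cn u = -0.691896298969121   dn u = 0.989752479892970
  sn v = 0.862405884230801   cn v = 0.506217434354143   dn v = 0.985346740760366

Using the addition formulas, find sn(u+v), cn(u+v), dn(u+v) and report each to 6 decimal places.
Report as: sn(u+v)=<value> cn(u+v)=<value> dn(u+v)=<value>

m = k² = 0.039115346176
D = 1 − m·sn²u·sn²v = 0.9848350404616086
sn(u+v) = (sn u·cn v·dn v + sn v·cn u·dn u)/D = -0.2304489587467256/0.9848350404616086 = -0.2339975216953189
cn(u+v) = (cn u·cn v − sn u·sn v·dn u·dn v)/D = -0.9574932555029138/0.9848350404616086 = -0.9722371931995035
dn(u+v) = (dn u·dn v − m·sn u·sn v·cn u·cn v)/D = 0.9837798377089954/0.9848350404616086 = 0.9989285487322642

sn(u+v)=-0.233998 cn(u+v)=-0.972237 dn(u+v)=0.998929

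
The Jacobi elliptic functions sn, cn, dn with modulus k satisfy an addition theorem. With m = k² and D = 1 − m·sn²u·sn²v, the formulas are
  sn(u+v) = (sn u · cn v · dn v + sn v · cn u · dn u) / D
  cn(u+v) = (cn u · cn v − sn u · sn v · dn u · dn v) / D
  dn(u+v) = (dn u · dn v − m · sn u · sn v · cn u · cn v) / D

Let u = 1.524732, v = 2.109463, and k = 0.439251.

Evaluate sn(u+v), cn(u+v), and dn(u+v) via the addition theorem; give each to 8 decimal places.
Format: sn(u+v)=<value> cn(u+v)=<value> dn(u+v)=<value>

sn u = 0.9930383409969272, cn u = 0.1177915672281788, dn u = 0.8998530953385239
sn v = 0.9171567311472747, cn v = -0.398526699872475, dn v = 0.9152607277932917
m = k² = 0.192941441001
D = 1 − m·sn²u·sn²v = 0.8399540580104634
sn(u+v) = (sn u·cn v·dn v + sn v·cn u·dn u)/D = -0.2650024063306368/0.8399540580104634 = -0.3154963105462318
cn(u+v) = (cn u·cn v − sn u·sn v·dn u·dn v)/D = -0.7970549191914049/0.8399540580104634 = -0.9489268033055635
dn(u+v) = (dn u·dn v − m·sn u·sn v·cn u·cn v)/D = 0.8318493017391763/0.8399540580104634 = 0.9903509528955855

sn(u+v)=-0.31549631 cn(u+v)=-0.94892680 dn(u+v)=0.99035095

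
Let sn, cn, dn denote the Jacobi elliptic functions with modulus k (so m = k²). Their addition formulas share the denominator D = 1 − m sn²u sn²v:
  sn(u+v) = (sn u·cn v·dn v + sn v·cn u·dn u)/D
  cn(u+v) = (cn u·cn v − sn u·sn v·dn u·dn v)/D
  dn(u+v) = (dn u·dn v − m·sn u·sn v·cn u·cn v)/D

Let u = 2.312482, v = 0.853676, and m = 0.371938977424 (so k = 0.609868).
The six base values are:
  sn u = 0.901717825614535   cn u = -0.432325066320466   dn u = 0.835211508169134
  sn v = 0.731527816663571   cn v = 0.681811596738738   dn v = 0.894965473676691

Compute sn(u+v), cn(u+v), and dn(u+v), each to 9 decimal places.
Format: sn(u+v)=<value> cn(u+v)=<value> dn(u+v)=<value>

sn(u+v)=0.341322281 cn(u+v)=-0.939946329 dn(u+v)=0.978094461

m = k² = 0.371938977424
D = 1 − m·sn²u·sn²v = 0.8381641649800082
sn(u+v) = (sn u·cn v·dn v + sn v·cn u·dn u)/D = 0.2860841042381935/0.8381641649800082 = 0.3413222805165109
cn(u+v) = (cn u·cn v − sn u·sn v·dn u·dn v)/D = -0.7878293297147961/0.8381641649800082 = -0.9399463286927654
dn(u+v) = (dn u·dn v − m·sn u·sn v·cn u·cn v)/D = 0.8198037271980248/0.8381641649800082 = 0.9780944610267114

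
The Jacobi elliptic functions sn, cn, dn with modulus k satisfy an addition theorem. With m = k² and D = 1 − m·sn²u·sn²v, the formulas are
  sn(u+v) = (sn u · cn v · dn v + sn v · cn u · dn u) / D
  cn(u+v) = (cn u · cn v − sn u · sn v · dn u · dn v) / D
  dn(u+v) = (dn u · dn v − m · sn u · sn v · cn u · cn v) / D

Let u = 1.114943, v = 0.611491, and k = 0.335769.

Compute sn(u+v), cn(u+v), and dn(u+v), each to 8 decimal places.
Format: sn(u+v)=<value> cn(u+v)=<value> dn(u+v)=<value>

sn(u+v)=0.99479740 cn(u+v)=-0.10187314 dn(u+v)=0.94256523

sn u = 0.8887795159056042, cn u = 0.4583349998708366, dn u = 0.9544332101191795
sn v = 0.5708252649628037, cn v = 0.8210715662353343, dn v = 0.981460321948667
m = k² = 0.112740821361
D = 1 − m·sn²u·sn²v = 0.9709814544175745
sn(u+v) = (sn u·cn v·dn v + sn v·cn u·dn u)/D = 0.9659298247047295/0.9709814544175745 = 0.9947973983541476
cn(u+v) = (cn u·cn v − sn u·sn v·dn u·dn v)/D = -0.09891692761483727/0.9709814544175745 = -0.1018731379109303
dn(u+v) = (dn u·dn v − m·sn u·sn v·cn u·cn v)/D = 0.9152133607090697/0.9709814544175745 = 0.9425652328839213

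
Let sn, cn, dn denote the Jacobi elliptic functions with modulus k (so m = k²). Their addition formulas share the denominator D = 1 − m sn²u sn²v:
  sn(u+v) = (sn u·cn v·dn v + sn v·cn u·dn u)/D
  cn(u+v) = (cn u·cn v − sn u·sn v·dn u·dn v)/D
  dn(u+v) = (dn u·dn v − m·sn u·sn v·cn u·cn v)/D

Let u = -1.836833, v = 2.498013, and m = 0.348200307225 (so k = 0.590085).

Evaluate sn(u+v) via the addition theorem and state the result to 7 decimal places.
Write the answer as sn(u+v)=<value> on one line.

sn u = -0.9971418462768642, cn u = -0.07555222302200355, dn u = 0.8085711275582407
sn v = 0.8090768684552683, cn v = -0.5877028338630132, dn v = 0.8786729800653387
m = k² = 0.348200307225
D = 1 − m·sn²u·sn²v = 0.7733672835404936
sn(u+v) = (sn u·cn v·dn v + sn v·cn u·dn u)/D = 0.4654966769549917/0.7733672835404936 = 0.6019089336491414

sn(u+v)=0.6019089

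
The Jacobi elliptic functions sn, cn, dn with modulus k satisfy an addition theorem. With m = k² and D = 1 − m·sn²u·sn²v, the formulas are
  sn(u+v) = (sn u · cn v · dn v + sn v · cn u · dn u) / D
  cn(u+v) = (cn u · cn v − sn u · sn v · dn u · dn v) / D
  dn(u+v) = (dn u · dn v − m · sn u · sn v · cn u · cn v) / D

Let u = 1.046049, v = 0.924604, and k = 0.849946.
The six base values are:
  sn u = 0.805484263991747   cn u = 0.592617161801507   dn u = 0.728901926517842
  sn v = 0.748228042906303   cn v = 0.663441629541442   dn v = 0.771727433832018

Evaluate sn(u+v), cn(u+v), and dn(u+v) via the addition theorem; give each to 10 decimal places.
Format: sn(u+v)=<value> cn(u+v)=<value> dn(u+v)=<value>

m = k² = 0.722408202916
D = 1 − m·sn²u·sn²v = 0.7375994434518196
sn(u+v) = (sn u·cn v·dn v + sn v·cn u·dn u)/D = 0.7356092357979443/0.7375994434518196 = 0.9973017771752084
cn(u+v) = (cn u·cn v − sn u·sn v·dn u·dn v)/D = 0.05414786412406669/0.7375994434518196 = 0.07341093408458307
dn(u+v) = (dn u·dn v − m·sn u·sn v·cn u·cn v)/D = 0.3913345468092037/0.7375994434518196 = 0.5305515754971768

sn(u+v)=0.9973017772 cn(u+v)=0.0734109341 dn(u+v)=0.5305515755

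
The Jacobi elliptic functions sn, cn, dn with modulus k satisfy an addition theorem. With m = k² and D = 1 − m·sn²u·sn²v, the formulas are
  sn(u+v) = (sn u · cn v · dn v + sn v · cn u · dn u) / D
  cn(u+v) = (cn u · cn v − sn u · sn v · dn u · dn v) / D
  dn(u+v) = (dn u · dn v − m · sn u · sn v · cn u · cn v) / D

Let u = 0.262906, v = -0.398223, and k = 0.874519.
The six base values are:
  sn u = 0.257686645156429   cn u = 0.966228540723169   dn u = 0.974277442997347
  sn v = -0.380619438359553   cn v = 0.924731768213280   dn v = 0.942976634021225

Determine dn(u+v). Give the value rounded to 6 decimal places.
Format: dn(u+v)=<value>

dn(u+v)=0.993049

m = k² = 0.764783481361
D = 1 − m·sn²u·sn²v = 0.9926429408114656
dn(u+v) = (dn u·dn v − m·sn u·sn v·cn u·cn v)/D = 0.9857428067516929/0.9926429408114656 = 0.9930487249986063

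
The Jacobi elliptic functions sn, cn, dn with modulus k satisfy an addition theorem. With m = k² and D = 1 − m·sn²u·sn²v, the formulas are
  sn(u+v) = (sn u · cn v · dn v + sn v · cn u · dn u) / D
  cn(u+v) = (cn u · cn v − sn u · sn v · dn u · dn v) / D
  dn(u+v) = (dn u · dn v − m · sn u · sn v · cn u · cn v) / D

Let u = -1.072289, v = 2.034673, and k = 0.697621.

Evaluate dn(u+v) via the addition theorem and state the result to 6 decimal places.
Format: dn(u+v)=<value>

sn u = -0.8378597390782659, cn u = 0.5458855719211675, dn u = 0.8113875498825406
sn v = 0.9905242284666269, cn v = -0.1373380967561208, dn v = 0.7228447170989743
m = k² = 0.486675059641
D = 1 − m·sn²u·sn²v = 0.6647938785558468
dn(u+v) = (dn u·dn v − m·sn u·sn v·cn u·cn v)/D = 0.5562263473699265/0.6647938785558468 = 0.8366899355003614

dn(u+v)=0.836690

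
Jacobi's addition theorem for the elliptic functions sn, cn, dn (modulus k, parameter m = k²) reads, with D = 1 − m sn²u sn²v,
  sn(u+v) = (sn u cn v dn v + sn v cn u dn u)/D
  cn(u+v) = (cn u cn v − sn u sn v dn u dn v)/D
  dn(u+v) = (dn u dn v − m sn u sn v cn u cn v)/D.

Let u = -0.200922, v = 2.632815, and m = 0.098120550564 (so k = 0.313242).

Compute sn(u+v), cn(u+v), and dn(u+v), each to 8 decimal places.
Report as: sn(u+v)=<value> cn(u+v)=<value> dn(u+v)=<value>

sn u = -0.199443959269181, cn u = 0.9799092341186674, dn u = 0.9980465776953793
sn v = 0.5540933350161164, cn v = -0.8324545489639166, dn v = 0.9848223622015186
m = k² = 0.098120550564
D = 1 − m·sn²u·sn²v = 0.9988016943615075
sn(u+v) = (sn u·cn v·dn v + sn v·cn u·dn u)/D = 0.7054086609107542/0.9988016943615075 = 0.7062549702237867
cn(u+v) = (cn u·cn v − sn u·sn v·dn u·dn v)/D = -0.7071092177107542/0.9988016943615075 = -0.7079575672554098
dn(u+v) = (dn u·dn v − m·sn u·sn v·cn u·cn v)/D = 0.9740533370414228/0.9988016943615075 = 0.9752219510040927

sn(u+v)=0.70625497 cn(u+v)=-0.70795757 dn(u+v)=0.97522195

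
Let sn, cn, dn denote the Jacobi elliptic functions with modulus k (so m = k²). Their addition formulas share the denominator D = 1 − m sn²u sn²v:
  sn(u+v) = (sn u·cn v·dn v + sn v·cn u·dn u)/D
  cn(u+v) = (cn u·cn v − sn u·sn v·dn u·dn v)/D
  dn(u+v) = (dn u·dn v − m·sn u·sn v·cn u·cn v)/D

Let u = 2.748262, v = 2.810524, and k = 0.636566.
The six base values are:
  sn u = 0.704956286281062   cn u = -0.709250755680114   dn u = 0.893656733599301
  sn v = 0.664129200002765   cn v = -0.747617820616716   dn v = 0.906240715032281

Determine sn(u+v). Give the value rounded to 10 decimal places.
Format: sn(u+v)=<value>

m = k² = 0.405216272356
D = 1 − m·sn²u·sn²v = 0.9111788476807139
sn(u+v) = (sn u·cn v·dn v + sn v·cn u·dn u)/D = -0.8985660156361384/0.9111788476807139 = -0.9861576768636807

sn(u+v)=-0.9861576769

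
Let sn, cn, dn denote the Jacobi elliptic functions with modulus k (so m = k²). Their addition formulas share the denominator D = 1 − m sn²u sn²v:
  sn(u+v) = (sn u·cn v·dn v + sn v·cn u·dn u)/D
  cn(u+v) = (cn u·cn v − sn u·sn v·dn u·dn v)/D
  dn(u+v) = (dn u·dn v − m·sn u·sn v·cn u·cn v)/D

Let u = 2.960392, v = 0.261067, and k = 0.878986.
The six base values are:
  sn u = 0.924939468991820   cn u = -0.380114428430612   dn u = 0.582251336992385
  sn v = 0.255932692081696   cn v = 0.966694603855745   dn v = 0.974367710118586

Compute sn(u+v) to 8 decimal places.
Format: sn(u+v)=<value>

m = k² = 0.772616388196
D = 1 − m·sn²u·sn²v = 0.9567045687571108
sn(u+v) = (sn u·cn v·dn v + sn v·cn u·dn u)/D = 0.8145717222378267/0.9567045687571108 = 0.8514349662781123

sn(u+v)=0.85143497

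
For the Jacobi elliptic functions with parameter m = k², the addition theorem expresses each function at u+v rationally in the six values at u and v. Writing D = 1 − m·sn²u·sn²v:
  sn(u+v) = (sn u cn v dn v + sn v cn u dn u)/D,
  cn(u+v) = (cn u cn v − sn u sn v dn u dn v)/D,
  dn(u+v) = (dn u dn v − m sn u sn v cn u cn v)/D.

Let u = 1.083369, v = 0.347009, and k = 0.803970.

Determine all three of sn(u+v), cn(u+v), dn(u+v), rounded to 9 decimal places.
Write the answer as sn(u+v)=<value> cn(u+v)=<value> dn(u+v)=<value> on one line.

sn u = 0.828241557660259, cn u = 0.560371236025287, dn u = 0.7460576436150371
sn v = 0.3359654868587509, cn v = 0.9418742971542235, dn v = 0.9628305435504726
m = k² = 0.6463677609
D = 1 − m·sn²u·sn²v = 0.9499524233761168
sn(u+v) = (sn u·cn v·dn v + sn v·cn u·dn u)/D = 0.8915604000869086/0.9499524233761168 = 0.93853163395101
cn(u+v) = (cn u·cn v − sn u·sn v·dn u·dn v)/D = 0.3279171536760904/0.9499524233761168 = 0.3451932387420811
dn(u+v) = (dn u·dn v − m·sn u·sn v·cn u·cn v)/D = 0.6233978145208999/0.9499524233761168 = 0.6562410907962667

sn(u+v)=0.938531634 cn(u+v)=0.345193239 dn(u+v)=0.656241091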